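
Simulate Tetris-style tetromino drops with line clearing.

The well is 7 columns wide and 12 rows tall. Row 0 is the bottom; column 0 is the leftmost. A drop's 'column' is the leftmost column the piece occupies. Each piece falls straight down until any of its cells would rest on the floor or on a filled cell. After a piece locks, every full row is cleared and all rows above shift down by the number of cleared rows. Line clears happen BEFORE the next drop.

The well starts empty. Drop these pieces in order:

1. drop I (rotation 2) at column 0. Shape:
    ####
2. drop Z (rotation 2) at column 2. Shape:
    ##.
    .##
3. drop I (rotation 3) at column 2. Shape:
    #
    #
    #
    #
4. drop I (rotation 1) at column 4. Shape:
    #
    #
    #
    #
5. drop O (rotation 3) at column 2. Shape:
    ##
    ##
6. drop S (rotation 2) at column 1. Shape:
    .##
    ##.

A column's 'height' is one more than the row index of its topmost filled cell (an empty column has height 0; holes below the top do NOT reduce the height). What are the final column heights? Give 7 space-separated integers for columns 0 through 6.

Answer: 1 10 11 11 6 0 0

Derivation:
Drop 1: I rot2 at col 0 lands with bottom-row=0; cleared 0 line(s) (total 0); column heights now [1 1 1 1 0 0 0], max=1
Drop 2: Z rot2 at col 2 lands with bottom-row=1; cleared 0 line(s) (total 0); column heights now [1 1 3 3 2 0 0], max=3
Drop 3: I rot3 at col 2 lands with bottom-row=3; cleared 0 line(s) (total 0); column heights now [1 1 7 3 2 0 0], max=7
Drop 4: I rot1 at col 4 lands with bottom-row=2; cleared 0 line(s) (total 0); column heights now [1 1 7 3 6 0 0], max=7
Drop 5: O rot3 at col 2 lands with bottom-row=7; cleared 0 line(s) (total 0); column heights now [1 1 9 9 6 0 0], max=9
Drop 6: S rot2 at col 1 lands with bottom-row=9; cleared 0 line(s) (total 0); column heights now [1 10 11 11 6 0 0], max=11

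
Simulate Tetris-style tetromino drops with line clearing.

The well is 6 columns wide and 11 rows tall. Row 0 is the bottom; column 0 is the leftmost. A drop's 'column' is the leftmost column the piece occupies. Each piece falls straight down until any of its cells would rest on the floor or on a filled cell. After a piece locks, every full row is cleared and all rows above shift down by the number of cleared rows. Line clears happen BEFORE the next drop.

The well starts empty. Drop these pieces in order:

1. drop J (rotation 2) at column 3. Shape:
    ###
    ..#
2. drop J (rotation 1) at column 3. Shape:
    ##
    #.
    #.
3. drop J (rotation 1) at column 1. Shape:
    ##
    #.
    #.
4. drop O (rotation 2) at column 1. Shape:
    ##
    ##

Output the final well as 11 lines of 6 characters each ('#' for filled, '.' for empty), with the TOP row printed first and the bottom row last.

Answer: ......
......
......
......
......
......
.####.
.###..
.###..
.#.###
.#...#

Derivation:
Drop 1: J rot2 at col 3 lands with bottom-row=0; cleared 0 line(s) (total 0); column heights now [0 0 0 2 2 2], max=2
Drop 2: J rot1 at col 3 lands with bottom-row=2; cleared 0 line(s) (total 0); column heights now [0 0 0 5 5 2], max=5
Drop 3: J rot1 at col 1 lands with bottom-row=0; cleared 0 line(s) (total 0); column heights now [0 3 3 5 5 2], max=5
Drop 4: O rot2 at col 1 lands with bottom-row=3; cleared 0 line(s) (total 0); column heights now [0 5 5 5 5 2], max=5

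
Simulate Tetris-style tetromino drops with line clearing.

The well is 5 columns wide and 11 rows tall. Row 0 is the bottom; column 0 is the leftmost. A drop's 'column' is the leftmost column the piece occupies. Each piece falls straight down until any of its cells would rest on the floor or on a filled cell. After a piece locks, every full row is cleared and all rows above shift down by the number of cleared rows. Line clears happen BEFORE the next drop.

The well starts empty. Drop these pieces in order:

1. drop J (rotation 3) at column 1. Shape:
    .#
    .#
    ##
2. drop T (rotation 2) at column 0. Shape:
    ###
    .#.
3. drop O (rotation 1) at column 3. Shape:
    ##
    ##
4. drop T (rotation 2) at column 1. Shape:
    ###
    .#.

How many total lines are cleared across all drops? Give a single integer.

Drop 1: J rot3 at col 1 lands with bottom-row=0; cleared 0 line(s) (total 0); column heights now [0 1 3 0 0], max=3
Drop 2: T rot2 at col 0 lands with bottom-row=2; cleared 0 line(s) (total 0); column heights now [4 4 4 0 0], max=4
Drop 3: O rot1 at col 3 lands with bottom-row=0; cleared 0 line(s) (total 0); column heights now [4 4 4 2 2], max=4
Drop 4: T rot2 at col 1 lands with bottom-row=4; cleared 0 line(s) (total 0); column heights now [4 6 6 6 2], max=6

Answer: 0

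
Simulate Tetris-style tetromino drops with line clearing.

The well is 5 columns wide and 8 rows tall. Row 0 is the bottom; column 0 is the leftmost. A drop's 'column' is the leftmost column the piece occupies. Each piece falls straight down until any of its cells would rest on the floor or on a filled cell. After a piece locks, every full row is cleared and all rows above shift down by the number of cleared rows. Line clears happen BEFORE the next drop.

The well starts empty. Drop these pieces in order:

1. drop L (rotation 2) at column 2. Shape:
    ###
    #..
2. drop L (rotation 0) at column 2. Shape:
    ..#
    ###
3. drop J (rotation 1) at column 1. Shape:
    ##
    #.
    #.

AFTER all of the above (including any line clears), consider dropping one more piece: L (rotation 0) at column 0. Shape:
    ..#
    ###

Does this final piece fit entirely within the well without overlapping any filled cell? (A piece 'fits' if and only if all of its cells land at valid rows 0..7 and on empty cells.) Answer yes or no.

Drop 1: L rot2 at col 2 lands with bottom-row=0; cleared 0 line(s) (total 0); column heights now [0 0 2 2 2], max=2
Drop 2: L rot0 at col 2 lands with bottom-row=2; cleared 0 line(s) (total 0); column heights now [0 0 3 3 4], max=4
Drop 3: J rot1 at col 1 lands with bottom-row=1; cleared 0 line(s) (total 0); column heights now [0 4 4 3 4], max=4
Test piece L rot0 at col 0 (width 3): heights before test = [0 4 4 3 4]; fits = True

Answer: yes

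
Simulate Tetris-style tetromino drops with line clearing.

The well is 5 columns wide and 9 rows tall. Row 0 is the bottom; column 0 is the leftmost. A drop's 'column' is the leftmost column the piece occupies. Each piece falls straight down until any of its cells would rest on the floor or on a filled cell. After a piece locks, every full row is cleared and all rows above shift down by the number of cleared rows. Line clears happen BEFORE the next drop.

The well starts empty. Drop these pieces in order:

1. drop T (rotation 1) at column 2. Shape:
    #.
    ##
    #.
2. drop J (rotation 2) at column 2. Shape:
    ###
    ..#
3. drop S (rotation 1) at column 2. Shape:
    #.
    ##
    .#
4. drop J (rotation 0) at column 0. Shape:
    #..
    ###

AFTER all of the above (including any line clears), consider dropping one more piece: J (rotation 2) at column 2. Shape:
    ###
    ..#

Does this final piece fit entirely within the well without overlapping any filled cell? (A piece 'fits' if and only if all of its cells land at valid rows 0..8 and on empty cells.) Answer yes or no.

Drop 1: T rot1 at col 2 lands with bottom-row=0; cleared 0 line(s) (total 0); column heights now [0 0 3 2 0], max=3
Drop 2: J rot2 at col 2 lands with bottom-row=2; cleared 0 line(s) (total 0); column heights now [0 0 4 4 4], max=4
Drop 3: S rot1 at col 2 lands with bottom-row=4; cleared 0 line(s) (total 0); column heights now [0 0 7 6 4], max=7
Drop 4: J rot0 at col 0 lands with bottom-row=7; cleared 0 line(s) (total 0); column heights now [9 8 8 6 4], max=9
Test piece J rot2 at col 2 (width 3): heights before test = [9 8 8 6 4]; fits = True

Answer: yes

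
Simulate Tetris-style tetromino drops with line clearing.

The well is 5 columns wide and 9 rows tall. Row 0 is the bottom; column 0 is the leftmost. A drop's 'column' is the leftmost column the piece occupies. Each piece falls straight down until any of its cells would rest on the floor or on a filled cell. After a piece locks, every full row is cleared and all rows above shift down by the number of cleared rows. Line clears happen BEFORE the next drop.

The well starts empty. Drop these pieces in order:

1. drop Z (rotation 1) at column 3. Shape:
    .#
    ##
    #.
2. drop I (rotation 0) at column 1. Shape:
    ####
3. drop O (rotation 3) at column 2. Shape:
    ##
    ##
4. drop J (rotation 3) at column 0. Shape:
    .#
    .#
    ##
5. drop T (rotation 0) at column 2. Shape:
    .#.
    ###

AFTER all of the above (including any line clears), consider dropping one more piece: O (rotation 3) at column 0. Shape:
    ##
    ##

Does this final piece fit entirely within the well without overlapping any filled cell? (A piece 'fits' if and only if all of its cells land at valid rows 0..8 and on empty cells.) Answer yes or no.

Answer: yes

Derivation:
Drop 1: Z rot1 at col 3 lands with bottom-row=0; cleared 0 line(s) (total 0); column heights now [0 0 0 2 3], max=3
Drop 2: I rot0 at col 1 lands with bottom-row=3; cleared 0 line(s) (total 0); column heights now [0 4 4 4 4], max=4
Drop 3: O rot3 at col 2 lands with bottom-row=4; cleared 0 line(s) (total 0); column heights now [0 4 6 6 4], max=6
Drop 4: J rot3 at col 0 lands with bottom-row=4; cleared 0 line(s) (total 0); column heights now [5 7 6 6 4], max=7
Drop 5: T rot0 at col 2 lands with bottom-row=6; cleared 0 line(s) (total 0); column heights now [5 7 7 8 7], max=8
Test piece O rot3 at col 0 (width 2): heights before test = [5 7 7 8 7]; fits = True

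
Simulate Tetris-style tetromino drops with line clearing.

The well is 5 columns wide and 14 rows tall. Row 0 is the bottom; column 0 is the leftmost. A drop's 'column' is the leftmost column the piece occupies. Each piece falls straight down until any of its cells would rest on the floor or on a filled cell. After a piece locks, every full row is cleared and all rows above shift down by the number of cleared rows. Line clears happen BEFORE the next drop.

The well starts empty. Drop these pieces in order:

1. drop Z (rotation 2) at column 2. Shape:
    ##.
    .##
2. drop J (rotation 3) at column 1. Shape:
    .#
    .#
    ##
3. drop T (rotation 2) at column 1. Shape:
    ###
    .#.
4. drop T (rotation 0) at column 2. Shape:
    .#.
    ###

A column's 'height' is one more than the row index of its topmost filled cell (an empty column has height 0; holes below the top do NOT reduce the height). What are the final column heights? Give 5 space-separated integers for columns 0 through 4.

Answer: 0 7 8 9 8

Derivation:
Drop 1: Z rot2 at col 2 lands with bottom-row=0; cleared 0 line(s) (total 0); column heights now [0 0 2 2 1], max=2
Drop 2: J rot3 at col 1 lands with bottom-row=2; cleared 0 line(s) (total 0); column heights now [0 3 5 2 1], max=5
Drop 3: T rot2 at col 1 lands with bottom-row=5; cleared 0 line(s) (total 0); column heights now [0 7 7 7 1], max=7
Drop 4: T rot0 at col 2 lands with bottom-row=7; cleared 0 line(s) (total 0); column heights now [0 7 8 9 8], max=9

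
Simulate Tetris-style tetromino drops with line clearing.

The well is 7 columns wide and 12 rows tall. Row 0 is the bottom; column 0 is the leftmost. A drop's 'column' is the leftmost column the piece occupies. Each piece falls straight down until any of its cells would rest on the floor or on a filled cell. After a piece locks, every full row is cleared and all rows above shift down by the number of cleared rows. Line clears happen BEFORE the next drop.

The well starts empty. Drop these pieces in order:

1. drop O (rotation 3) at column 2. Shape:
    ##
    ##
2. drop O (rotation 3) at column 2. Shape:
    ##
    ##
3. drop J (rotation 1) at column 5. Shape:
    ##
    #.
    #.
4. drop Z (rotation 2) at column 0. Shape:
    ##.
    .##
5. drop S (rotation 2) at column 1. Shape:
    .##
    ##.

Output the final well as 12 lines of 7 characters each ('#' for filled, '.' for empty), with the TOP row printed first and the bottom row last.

Drop 1: O rot3 at col 2 lands with bottom-row=0; cleared 0 line(s) (total 0); column heights now [0 0 2 2 0 0 0], max=2
Drop 2: O rot3 at col 2 lands with bottom-row=2; cleared 0 line(s) (total 0); column heights now [0 0 4 4 0 0 0], max=4
Drop 3: J rot1 at col 5 lands with bottom-row=0; cleared 0 line(s) (total 0); column heights now [0 0 4 4 0 3 3], max=4
Drop 4: Z rot2 at col 0 lands with bottom-row=4; cleared 0 line(s) (total 0); column heights now [6 6 5 4 0 3 3], max=6
Drop 5: S rot2 at col 1 lands with bottom-row=6; cleared 0 line(s) (total 0); column heights now [6 7 8 8 0 3 3], max=8

Answer: .......
.......
.......
.......
..##...
.##....
##.....
.##....
..##...
..##.##
..##.#.
..##.#.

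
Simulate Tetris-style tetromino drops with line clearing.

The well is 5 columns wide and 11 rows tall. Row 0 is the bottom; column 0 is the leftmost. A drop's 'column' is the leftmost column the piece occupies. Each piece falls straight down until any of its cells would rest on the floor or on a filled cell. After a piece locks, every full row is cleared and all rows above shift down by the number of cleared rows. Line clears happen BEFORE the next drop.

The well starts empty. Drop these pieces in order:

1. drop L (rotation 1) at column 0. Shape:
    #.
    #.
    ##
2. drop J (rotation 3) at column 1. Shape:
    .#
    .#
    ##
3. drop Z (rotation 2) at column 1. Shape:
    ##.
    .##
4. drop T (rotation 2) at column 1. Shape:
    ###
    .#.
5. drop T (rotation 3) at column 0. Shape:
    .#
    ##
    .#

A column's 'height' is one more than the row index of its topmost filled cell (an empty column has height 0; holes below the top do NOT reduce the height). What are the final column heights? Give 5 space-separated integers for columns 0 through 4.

Drop 1: L rot1 at col 0 lands with bottom-row=0; cleared 0 line(s) (total 0); column heights now [3 1 0 0 0], max=3
Drop 2: J rot3 at col 1 lands with bottom-row=1; cleared 0 line(s) (total 0); column heights now [3 2 4 0 0], max=4
Drop 3: Z rot2 at col 1 lands with bottom-row=4; cleared 0 line(s) (total 0); column heights now [3 6 6 5 0], max=6
Drop 4: T rot2 at col 1 lands with bottom-row=6; cleared 0 line(s) (total 0); column heights now [3 8 8 8 0], max=8
Drop 5: T rot3 at col 0 lands with bottom-row=8; cleared 0 line(s) (total 0); column heights now [10 11 8 8 0], max=11

Answer: 10 11 8 8 0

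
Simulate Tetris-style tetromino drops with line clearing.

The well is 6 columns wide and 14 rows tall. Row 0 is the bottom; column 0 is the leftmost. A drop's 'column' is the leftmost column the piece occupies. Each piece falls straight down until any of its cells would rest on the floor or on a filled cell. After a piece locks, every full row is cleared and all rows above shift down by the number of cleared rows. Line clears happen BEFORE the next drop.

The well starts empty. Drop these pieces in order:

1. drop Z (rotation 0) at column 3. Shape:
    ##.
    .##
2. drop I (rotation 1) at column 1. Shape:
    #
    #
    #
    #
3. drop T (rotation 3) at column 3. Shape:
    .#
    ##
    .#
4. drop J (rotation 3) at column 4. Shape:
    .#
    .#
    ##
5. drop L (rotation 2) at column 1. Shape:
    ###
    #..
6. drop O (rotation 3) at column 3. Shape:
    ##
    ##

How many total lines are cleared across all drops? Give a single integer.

Drop 1: Z rot0 at col 3 lands with bottom-row=0; cleared 0 line(s) (total 0); column heights now [0 0 0 2 2 1], max=2
Drop 2: I rot1 at col 1 lands with bottom-row=0; cleared 0 line(s) (total 0); column heights now [0 4 0 2 2 1], max=4
Drop 3: T rot3 at col 3 lands with bottom-row=2; cleared 0 line(s) (total 0); column heights now [0 4 0 4 5 1], max=5
Drop 4: J rot3 at col 4 lands with bottom-row=5; cleared 0 line(s) (total 0); column heights now [0 4 0 4 6 8], max=8
Drop 5: L rot2 at col 1 lands with bottom-row=4; cleared 0 line(s) (total 0); column heights now [0 6 6 6 6 8], max=8
Drop 6: O rot3 at col 3 lands with bottom-row=6; cleared 0 line(s) (total 0); column heights now [0 6 6 8 8 8], max=8

Answer: 0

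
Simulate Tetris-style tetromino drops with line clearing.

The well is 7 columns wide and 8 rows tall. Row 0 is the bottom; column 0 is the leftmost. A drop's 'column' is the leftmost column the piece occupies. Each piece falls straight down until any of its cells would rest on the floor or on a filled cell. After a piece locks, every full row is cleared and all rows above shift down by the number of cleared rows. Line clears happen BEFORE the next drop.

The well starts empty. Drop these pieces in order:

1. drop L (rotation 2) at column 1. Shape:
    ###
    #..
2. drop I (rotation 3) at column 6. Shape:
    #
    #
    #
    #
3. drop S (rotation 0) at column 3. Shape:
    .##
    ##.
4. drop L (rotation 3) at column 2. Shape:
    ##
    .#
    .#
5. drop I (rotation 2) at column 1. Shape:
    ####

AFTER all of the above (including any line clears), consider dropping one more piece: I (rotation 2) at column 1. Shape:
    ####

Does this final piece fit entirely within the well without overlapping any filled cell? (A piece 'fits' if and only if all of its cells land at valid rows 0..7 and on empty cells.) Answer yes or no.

Drop 1: L rot2 at col 1 lands with bottom-row=0; cleared 0 line(s) (total 0); column heights now [0 2 2 2 0 0 0], max=2
Drop 2: I rot3 at col 6 lands with bottom-row=0; cleared 0 line(s) (total 0); column heights now [0 2 2 2 0 0 4], max=4
Drop 3: S rot0 at col 3 lands with bottom-row=2; cleared 0 line(s) (total 0); column heights now [0 2 2 3 4 4 4], max=4
Drop 4: L rot3 at col 2 lands with bottom-row=3; cleared 0 line(s) (total 0); column heights now [0 2 6 6 4 4 4], max=6
Drop 5: I rot2 at col 1 lands with bottom-row=6; cleared 0 line(s) (total 0); column heights now [0 7 7 7 7 4 4], max=7
Test piece I rot2 at col 1 (width 4): heights before test = [0 7 7 7 7 4 4]; fits = True

Answer: yes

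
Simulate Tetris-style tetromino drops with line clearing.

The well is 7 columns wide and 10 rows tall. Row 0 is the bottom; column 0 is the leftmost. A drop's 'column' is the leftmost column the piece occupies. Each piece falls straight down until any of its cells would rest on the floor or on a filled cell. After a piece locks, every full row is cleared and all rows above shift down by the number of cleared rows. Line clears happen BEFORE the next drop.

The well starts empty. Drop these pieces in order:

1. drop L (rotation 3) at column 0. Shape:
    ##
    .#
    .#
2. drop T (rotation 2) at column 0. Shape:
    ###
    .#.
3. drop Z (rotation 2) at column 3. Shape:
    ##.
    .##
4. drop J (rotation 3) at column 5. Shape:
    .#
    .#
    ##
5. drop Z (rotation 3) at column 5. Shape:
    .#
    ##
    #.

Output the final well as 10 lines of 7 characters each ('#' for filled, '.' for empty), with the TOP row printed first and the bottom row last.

Drop 1: L rot3 at col 0 lands with bottom-row=0; cleared 0 line(s) (total 0); column heights now [3 3 0 0 0 0 0], max=3
Drop 2: T rot2 at col 0 lands with bottom-row=3; cleared 0 line(s) (total 0); column heights now [5 5 5 0 0 0 0], max=5
Drop 3: Z rot2 at col 3 lands with bottom-row=0; cleared 0 line(s) (total 0); column heights now [5 5 5 2 2 1 0], max=5
Drop 4: J rot3 at col 5 lands with bottom-row=1; cleared 0 line(s) (total 0); column heights now [5 5 5 2 2 2 4], max=5
Drop 5: Z rot3 at col 5 lands with bottom-row=3; cleared 0 line(s) (total 0); column heights now [5 5 5 2 2 5 6], max=6

Answer: .......
.......
.......
.......
......#
###..##
.#...##
##....#
.#.####
.#..##.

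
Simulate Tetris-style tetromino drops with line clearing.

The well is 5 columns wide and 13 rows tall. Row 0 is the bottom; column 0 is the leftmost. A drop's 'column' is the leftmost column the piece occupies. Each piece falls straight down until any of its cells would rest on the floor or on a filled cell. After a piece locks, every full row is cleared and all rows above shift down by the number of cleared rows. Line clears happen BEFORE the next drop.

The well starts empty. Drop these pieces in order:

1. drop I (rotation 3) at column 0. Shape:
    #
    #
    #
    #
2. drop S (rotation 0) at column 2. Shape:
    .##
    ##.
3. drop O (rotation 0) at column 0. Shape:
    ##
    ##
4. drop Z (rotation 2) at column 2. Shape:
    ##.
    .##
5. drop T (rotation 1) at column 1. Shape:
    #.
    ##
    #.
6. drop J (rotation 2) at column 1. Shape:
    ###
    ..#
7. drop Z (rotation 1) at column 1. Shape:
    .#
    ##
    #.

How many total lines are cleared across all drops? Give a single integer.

Answer: 0

Derivation:
Drop 1: I rot3 at col 0 lands with bottom-row=0; cleared 0 line(s) (total 0); column heights now [4 0 0 0 0], max=4
Drop 2: S rot0 at col 2 lands with bottom-row=0; cleared 0 line(s) (total 0); column heights now [4 0 1 2 2], max=4
Drop 3: O rot0 at col 0 lands with bottom-row=4; cleared 0 line(s) (total 0); column heights now [6 6 1 2 2], max=6
Drop 4: Z rot2 at col 2 lands with bottom-row=2; cleared 0 line(s) (total 0); column heights now [6 6 4 4 3], max=6
Drop 5: T rot1 at col 1 lands with bottom-row=6; cleared 0 line(s) (total 0); column heights now [6 9 8 4 3], max=9
Drop 6: J rot2 at col 1 lands with bottom-row=8; cleared 0 line(s) (total 0); column heights now [6 10 10 10 3], max=10
Drop 7: Z rot1 at col 1 lands with bottom-row=10; cleared 0 line(s) (total 0); column heights now [6 12 13 10 3], max=13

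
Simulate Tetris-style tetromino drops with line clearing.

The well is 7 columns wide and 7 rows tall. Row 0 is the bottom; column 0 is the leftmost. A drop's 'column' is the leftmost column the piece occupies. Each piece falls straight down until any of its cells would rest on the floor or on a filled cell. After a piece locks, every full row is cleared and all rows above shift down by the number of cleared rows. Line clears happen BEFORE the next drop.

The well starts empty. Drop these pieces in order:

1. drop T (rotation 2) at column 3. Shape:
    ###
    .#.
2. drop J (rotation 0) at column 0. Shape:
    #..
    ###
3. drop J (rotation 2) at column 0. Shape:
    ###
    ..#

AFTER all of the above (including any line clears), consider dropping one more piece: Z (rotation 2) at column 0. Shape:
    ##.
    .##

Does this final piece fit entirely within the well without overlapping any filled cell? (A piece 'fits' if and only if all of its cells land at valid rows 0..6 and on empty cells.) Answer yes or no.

Drop 1: T rot2 at col 3 lands with bottom-row=0; cleared 0 line(s) (total 0); column heights now [0 0 0 2 2 2 0], max=2
Drop 2: J rot0 at col 0 lands with bottom-row=0; cleared 0 line(s) (total 0); column heights now [2 1 1 2 2 2 0], max=2
Drop 3: J rot2 at col 0 lands with bottom-row=1; cleared 0 line(s) (total 0); column heights now [3 3 3 2 2 2 0], max=3
Test piece Z rot2 at col 0 (width 3): heights before test = [3 3 3 2 2 2 0]; fits = True

Answer: yes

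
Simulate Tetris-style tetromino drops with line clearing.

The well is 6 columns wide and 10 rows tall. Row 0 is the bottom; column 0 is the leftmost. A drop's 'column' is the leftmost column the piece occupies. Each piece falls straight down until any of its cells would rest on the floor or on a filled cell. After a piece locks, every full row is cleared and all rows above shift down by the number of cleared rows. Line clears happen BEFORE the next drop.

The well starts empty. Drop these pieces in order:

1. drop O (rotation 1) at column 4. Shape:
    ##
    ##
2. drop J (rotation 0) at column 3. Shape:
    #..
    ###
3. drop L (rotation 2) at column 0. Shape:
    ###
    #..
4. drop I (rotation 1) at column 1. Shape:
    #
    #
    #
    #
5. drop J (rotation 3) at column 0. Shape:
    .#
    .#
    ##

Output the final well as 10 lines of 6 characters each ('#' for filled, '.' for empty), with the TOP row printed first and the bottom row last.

Answer: ......
.#....
.#....
##....
.#....
.#....
.#.#..
.#.###
###.##
#...##

Derivation:
Drop 1: O rot1 at col 4 lands with bottom-row=0; cleared 0 line(s) (total 0); column heights now [0 0 0 0 2 2], max=2
Drop 2: J rot0 at col 3 lands with bottom-row=2; cleared 0 line(s) (total 0); column heights now [0 0 0 4 3 3], max=4
Drop 3: L rot2 at col 0 lands with bottom-row=0; cleared 0 line(s) (total 0); column heights now [2 2 2 4 3 3], max=4
Drop 4: I rot1 at col 1 lands with bottom-row=2; cleared 0 line(s) (total 0); column heights now [2 6 2 4 3 3], max=6
Drop 5: J rot3 at col 0 lands with bottom-row=6; cleared 0 line(s) (total 0); column heights now [7 9 2 4 3 3], max=9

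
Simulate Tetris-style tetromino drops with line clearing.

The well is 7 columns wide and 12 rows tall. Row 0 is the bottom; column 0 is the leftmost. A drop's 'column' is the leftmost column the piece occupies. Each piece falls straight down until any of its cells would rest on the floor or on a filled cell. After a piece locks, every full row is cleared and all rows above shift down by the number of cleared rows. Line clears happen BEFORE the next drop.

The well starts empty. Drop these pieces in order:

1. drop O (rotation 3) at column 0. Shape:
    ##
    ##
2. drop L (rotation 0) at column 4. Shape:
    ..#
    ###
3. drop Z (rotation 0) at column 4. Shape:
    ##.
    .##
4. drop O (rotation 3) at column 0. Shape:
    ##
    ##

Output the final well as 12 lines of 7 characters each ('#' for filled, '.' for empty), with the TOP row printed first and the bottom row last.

Drop 1: O rot3 at col 0 lands with bottom-row=0; cleared 0 line(s) (total 0); column heights now [2 2 0 0 0 0 0], max=2
Drop 2: L rot0 at col 4 lands with bottom-row=0; cleared 0 line(s) (total 0); column heights now [2 2 0 0 1 1 2], max=2
Drop 3: Z rot0 at col 4 lands with bottom-row=2; cleared 0 line(s) (total 0); column heights now [2 2 0 0 4 4 3], max=4
Drop 4: O rot3 at col 0 lands with bottom-row=2; cleared 0 line(s) (total 0); column heights now [4 4 0 0 4 4 3], max=4

Answer: .......
.......
.......
.......
.......
.......
.......
.......
##..##.
##...##
##....#
##..###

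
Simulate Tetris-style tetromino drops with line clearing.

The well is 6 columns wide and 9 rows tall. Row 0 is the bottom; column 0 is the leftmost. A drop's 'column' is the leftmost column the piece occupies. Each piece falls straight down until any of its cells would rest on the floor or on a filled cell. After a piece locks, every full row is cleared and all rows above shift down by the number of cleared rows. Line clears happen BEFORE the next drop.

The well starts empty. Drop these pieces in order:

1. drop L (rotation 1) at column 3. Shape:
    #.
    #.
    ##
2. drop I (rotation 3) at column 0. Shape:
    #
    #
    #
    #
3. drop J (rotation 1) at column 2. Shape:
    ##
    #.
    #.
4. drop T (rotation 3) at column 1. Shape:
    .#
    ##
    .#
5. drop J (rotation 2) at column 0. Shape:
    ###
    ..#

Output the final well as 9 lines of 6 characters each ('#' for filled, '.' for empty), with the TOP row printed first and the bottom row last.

Drop 1: L rot1 at col 3 lands with bottom-row=0; cleared 0 line(s) (total 0); column heights now [0 0 0 3 1 0], max=3
Drop 2: I rot3 at col 0 lands with bottom-row=0; cleared 0 line(s) (total 0); column heights now [4 0 0 3 1 0], max=4
Drop 3: J rot1 at col 2 lands with bottom-row=1; cleared 0 line(s) (total 0); column heights now [4 0 4 4 1 0], max=4
Drop 4: T rot3 at col 1 lands with bottom-row=4; cleared 0 line(s) (total 0); column heights now [4 6 7 4 1 0], max=7
Drop 5: J rot2 at col 0 lands with bottom-row=7; cleared 0 line(s) (total 0); column heights now [9 9 9 4 1 0], max=9

Answer: ###...
..#...
..#...
.##...
..#...
#.##..
#.##..
#.##..
#..##.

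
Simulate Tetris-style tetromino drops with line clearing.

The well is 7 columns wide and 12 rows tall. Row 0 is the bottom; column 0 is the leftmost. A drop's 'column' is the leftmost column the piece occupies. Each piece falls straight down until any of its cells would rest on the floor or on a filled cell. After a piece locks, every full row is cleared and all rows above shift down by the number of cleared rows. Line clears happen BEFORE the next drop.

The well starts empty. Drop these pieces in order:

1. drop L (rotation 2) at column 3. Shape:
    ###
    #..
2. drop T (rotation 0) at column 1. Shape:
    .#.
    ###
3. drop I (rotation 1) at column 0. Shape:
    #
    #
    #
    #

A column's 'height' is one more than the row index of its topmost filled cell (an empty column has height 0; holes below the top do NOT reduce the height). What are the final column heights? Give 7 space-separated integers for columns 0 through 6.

Answer: 4 3 4 3 2 2 0

Derivation:
Drop 1: L rot2 at col 3 lands with bottom-row=0; cleared 0 line(s) (total 0); column heights now [0 0 0 2 2 2 0], max=2
Drop 2: T rot0 at col 1 lands with bottom-row=2; cleared 0 line(s) (total 0); column heights now [0 3 4 3 2 2 0], max=4
Drop 3: I rot1 at col 0 lands with bottom-row=0; cleared 0 line(s) (total 0); column heights now [4 3 4 3 2 2 0], max=4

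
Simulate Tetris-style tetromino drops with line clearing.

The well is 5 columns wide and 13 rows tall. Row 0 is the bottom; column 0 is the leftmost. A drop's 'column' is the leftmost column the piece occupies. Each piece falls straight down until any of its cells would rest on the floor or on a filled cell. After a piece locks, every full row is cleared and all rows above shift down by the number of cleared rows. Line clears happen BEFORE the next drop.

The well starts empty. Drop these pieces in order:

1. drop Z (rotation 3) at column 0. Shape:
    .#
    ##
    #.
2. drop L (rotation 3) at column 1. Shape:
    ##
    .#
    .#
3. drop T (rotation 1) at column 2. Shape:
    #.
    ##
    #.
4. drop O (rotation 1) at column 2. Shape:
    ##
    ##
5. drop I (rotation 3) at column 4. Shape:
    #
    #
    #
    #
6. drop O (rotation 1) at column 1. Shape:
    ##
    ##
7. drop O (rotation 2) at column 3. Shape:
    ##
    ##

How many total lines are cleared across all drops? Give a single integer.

Answer: 0

Derivation:
Drop 1: Z rot3 at col 0 lands with bottom-row=0; cleared 0 line(s) (total 0); column heights now [2 3 0 0 0], max=3
Drop 2: L rot3 at col 1 lands with bottom-row=1; cleared 0 line(s) (total 0); column heights now [2 4 4 0 0], max=4
Drop 3: T rot1 at col 2 lands with bottom-row=4; cleared 0 line(s) (total 0); column heights now [2 4 7 6 0], max=7
Drop 4: O rot1 at col 2 lands with bottom-row=7; cleared 0 line(s) (total 0); column heights now [2 4 9 9 0], max=9
Drop 5: I rot3 at col 4 lands with bottom-row=0; cleared 0 line(s) (total 0); column heights now [2 4 9 9 4], max=9
Drop 6: O rot1 at col 1 lands with bottom-row=9; cleared 0 line(s) (total 0); column heights now [2 11 11 9 4], max=11
Drop 7: O rot2 at col 3 lands with bottom-row=9; cleared 0 line(s) (total 0); column heights now [2 11 11 11 11], max=11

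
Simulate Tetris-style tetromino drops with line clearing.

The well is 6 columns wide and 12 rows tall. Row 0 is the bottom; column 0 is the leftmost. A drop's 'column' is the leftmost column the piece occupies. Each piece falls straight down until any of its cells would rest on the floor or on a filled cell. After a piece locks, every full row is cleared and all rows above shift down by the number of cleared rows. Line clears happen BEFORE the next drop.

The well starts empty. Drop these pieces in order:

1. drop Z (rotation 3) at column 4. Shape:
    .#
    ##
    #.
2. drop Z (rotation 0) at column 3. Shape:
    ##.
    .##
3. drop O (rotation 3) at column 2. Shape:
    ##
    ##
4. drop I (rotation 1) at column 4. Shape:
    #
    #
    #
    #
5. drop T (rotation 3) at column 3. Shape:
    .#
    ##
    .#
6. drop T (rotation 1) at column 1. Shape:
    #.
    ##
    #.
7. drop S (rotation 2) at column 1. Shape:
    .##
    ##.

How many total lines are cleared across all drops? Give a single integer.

Drop 1: Z rot3 at col 4 lands with bottom-row=0; cleared 0 line(s) (total 0); column heights now [0 0 0 0 2 3], max=3
Drop 2: Z rot0 at col 3 lands with bottom-row=3; cleared 0 line(s) (total 0); column heights now [0 0 0 5 5 4], max=5
Drop 3: O rot3 at col 2 lands with bottom-row=5; cleared 0 line(s) (total 0); column heights now [0 0 7 7 5 4], max=7
Drop 4: I rot1 at col 4 lands with bottom-row=5; cleared 0 line(s) (total 0); column heights now [0 0 7 7 9 4], max=9
Drop 5: T rot3 at col 3 lands with bottom-row=9; cleared 0 line(s) (total 0); column heights now [0 0 7 11 12 4], max=12
Drop 6: T rot1 at col 1 lands with bottom-row=6; cleared 0 line(s) (total 0); column heights now [0 9 8 11 12 4], max=12
Drop 7: S rot2 at col 1 lands with bottom-row=10; cleared 0 line(s) (total 0); column heights now [0 11 12 12 12 4], max=12

Answer: 0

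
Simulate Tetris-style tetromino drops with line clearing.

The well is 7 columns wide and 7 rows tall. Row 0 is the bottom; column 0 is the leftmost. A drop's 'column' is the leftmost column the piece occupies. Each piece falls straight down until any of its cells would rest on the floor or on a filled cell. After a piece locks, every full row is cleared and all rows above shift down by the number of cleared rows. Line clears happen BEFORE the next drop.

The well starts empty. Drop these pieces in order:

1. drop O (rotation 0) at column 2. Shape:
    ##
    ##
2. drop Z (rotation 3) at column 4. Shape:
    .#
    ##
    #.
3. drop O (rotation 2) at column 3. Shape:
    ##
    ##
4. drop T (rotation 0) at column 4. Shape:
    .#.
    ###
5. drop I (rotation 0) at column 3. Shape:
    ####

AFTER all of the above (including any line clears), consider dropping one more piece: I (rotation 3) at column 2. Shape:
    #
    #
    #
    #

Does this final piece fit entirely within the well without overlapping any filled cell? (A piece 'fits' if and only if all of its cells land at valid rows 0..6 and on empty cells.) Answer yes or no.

Drop 1: O rot0 at col 2 lands with bottom-row=0; cleared 0 line(s) (total 0); column heights now [0 0 2 2 0 0 0], max=2
Drop 2: Z rot3 at col 4 lands with bottom-row=0; cleared 0 line(s) (total 0); column heights now [0 0 2 2 2 3 0], max=3
Drop 3: O rot2 at col 3 lands with bottom-row=2; cleared 0 line(s) (total 0); column heights now [0 0 2 4 4 3 0], max=4
Drop 4: T rot0 at col 4 lands with bottom-row=4; cleared 0 line(s) (total 0); column heights now [0 0 2 4 5 6 5], max=6
Drop 5: I rot0 at col 3 lands with bottom-row=6; cleared 0 line(s) (total 0); column heights now [0 0 2 7 7 7 7], max=7
Test piece I rot3 at col 2 (width 1): heights before test = [0 0 2 7 7 7 7]; fits = True

Answer: yes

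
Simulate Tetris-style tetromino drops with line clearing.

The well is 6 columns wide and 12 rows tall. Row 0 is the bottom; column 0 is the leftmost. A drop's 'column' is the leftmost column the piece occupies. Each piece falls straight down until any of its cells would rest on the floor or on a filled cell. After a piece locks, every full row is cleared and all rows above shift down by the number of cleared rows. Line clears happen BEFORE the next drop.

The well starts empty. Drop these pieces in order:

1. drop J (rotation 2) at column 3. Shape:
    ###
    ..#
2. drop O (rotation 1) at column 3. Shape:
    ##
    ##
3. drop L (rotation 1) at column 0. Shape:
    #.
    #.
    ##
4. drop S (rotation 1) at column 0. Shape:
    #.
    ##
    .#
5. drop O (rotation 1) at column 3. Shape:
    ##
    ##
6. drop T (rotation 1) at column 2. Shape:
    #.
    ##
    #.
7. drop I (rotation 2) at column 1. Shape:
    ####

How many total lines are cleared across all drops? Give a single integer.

Answer: 0

Derivation:
Drop 1: J rot2 at col 3 lands with bottom-row=0; cleared 0 line(s) (total 0); column heights now [0 0 0 2 2 2], max=2
Drop 2: O rot1 at col 3 lands with bottom-row=2; cleared 0 line(s) (total 0); column heights now [0 0 0 4 4 2], max=4
Drop 3: L rot1 at col 0 lands with bottom-row=0; cleared 0 line(s) (total 0); column heights now [3 1 0 4 4 2], max=4
Drop 4: S rot1 at col 0 lands with bottom-row=2; cleared 0 line(s) (total 0); column heights now [5 4 0 4 4 2], max=5
Drop 5: O rot1 at col 3 lands with bottom-row=4; cleared 0 line(s) (total 0); column heights now [5 4 0 6 6 2], max=6
Drop 6: T rot1 at col 2 lands with bottom-row=5; cleared 0 line(s) (total 0); column heights now [5 4 8 7 6 2], max=8
Drop 7: I rot2 at col 1 lands with bottom-row=8; cleared 0 line(s) (total 0); column heights now [5 9 9 9 9 2], max=9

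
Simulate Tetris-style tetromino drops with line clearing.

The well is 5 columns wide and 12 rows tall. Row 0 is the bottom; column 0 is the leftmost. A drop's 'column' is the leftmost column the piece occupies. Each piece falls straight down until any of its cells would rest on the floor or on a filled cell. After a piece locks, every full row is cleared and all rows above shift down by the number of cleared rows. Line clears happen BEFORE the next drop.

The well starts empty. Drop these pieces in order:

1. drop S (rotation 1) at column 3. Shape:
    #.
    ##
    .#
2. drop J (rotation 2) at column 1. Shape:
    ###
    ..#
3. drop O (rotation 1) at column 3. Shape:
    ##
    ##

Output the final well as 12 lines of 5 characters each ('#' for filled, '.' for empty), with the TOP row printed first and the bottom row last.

Answer: .....
.....
.....
.....
.....
...##
...##
.###.
...#.
...#.
...##
....#

Derivation:
Drop 1: S rot1 at col 3 lands with bottom-row=0; cleared 0 line(s) (total 0); column heights now [0 0 0 3 2], max=3
Drop 2: J rot2 at col 1 lands with bottom-row=3; cleared 0 line(s) (total 0); column heights now [0 5 5 5 2], max=5
Drop 3: O rot1 at col 3 lands with bottom-row=5; cleared 0 line(s) (total 0); column heights now [0 5 5 7 7], max=7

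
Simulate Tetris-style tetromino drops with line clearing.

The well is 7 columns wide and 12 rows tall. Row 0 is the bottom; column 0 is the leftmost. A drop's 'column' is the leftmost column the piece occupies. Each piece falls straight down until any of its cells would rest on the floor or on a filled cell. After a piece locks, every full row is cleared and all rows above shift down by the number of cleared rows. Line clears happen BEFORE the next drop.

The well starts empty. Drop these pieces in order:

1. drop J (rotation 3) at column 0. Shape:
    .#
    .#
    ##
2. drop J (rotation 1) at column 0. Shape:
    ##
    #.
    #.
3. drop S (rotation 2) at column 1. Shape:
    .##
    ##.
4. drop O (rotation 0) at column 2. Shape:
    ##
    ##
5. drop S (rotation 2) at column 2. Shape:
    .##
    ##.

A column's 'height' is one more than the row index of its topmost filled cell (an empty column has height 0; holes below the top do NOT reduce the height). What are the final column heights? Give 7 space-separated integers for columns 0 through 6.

Answer: 4 5 9 10 10 0 0

Derivation:
Drop 1: J rot3 at col 0 lands with bottom-row=0; cleared 0 line(s) (total 0); column heights now [1 3 0 0 0 0 0], max=3
Drop 2: J rot1 at col 0 lands with bottom-row=1; cleared 0 line(s) (total 0); column heights now [4 4 0 0 0 0 0], max=4
Drop 3: S rot2 at col 1 lands with bottom-row=4; cleared 0 line(s) (total 0); column heights now [4 5 6 6 0 0 0], max=6
Drop 4: O rot0 at col 2 lands with bottom-row=6; cleared 0 line(s) (total 0); column heights now [4 5 8 8 0 0 0], max=8
Drop 5: S rot2 at col 2 lands with bottom-row=8; cleared 0 line(s) (total 0); column heights now [4 5 9 10 10 0 0], max=10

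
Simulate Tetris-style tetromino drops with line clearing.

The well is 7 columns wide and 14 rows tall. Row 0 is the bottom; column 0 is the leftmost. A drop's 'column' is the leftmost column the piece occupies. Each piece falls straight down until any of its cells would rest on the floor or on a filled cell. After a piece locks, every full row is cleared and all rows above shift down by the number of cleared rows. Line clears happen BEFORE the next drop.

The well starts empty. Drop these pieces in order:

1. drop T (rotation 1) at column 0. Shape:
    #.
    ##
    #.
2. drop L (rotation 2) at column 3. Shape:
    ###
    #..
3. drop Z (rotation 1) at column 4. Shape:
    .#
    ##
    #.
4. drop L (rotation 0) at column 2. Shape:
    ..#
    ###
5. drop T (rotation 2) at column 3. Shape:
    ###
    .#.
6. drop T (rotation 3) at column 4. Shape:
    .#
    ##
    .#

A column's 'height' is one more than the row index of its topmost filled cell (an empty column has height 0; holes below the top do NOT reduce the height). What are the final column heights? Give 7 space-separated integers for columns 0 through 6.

Drop 1: T rot1 at col 0 lands with bottom-row=0; cleared 0 line(s) (total 0); column heights now [3 2 0 0 0 0 0], max=3
Drop 2: L rot2 at col 3 lands with bottom-row=0; cleared 0 line(s) (total 0); column heights now [3 2 0 2 2 2 0], max=3
Drop 3: Z rot1 at col 4 lands with bottom-row=2; cleared 0 line(s) (total 0); column heights now [3 2 0 2 4 5 0], max=5
Drop 4: L rot0 at col 2 lands with bottom-row=4; cleared 0 line(s) (total 0); column heights now [3 2 5 5 6 5 0], max=6
Drop 5: T rot2 at col 3 lands with bottom-row=6; cleared 0 line(s) (total 0); column heights now [3 2 5 8 8 8 0], max=8
Drop 6: T rot3 at col 4 lands with bottom-row=8; cleared 0 line(s) (total 0); column heights now [3 2 5 8 10 11 0], max=11

Answer: 3 2 5 8 10 11 0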